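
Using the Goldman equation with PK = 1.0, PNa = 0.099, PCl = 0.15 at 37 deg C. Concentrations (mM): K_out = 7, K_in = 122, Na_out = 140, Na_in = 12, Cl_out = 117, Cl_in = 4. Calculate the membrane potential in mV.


Vm = (RT/F)*ln((PK*Ko + PNa*Nao + PCl*Cli)/(PK*Ki + PNa*Nai + PCl*Clo))
Numer = 21.46, Denom = 140.738
Vm = -50.26 mV


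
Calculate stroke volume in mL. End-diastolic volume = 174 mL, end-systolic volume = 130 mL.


SV = EDV - ESV
SV = 174 - 130
SV = 44 mL


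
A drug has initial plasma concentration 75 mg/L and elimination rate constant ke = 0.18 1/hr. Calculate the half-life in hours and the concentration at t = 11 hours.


t_half = ln(2) / ke = 0.693147 / 0.18 = 3.851 hr
C(t) = C0 * exp(-ke*t) = 75 * exp(-0.18*11)
C(11) = 10.36 mg/L


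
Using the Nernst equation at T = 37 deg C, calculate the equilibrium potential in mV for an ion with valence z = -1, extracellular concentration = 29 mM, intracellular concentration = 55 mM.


E = (RT/(zF)) * ln(C_out/C_in)
T = 37 + 273.15 = 310.15 K
E = (8.314 * 310.15 / (-1 * 96485)) * ln(29/55)
E = 17.11 mV


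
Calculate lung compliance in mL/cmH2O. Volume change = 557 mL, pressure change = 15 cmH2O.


C = dV / dP
C = 557 / 15
C = 37.13 mL/cmH2O


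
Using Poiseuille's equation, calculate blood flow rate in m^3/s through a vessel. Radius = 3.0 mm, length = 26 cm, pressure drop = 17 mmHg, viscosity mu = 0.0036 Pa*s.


Q = pi*r^4*dP / (8*mu*L)
r = 0.003 m, L = 0.26 m
dP = 17 mmHg = 2266.474 Pa
Q = 7.7023e-05 m^3/s


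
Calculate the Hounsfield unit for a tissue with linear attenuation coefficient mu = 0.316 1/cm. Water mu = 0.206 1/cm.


HU = ((mu_tissue - mu_water) / mu_water) * 1000
HU = ((0.316 - 0.206) / 0.206) * 1000
HU = 534


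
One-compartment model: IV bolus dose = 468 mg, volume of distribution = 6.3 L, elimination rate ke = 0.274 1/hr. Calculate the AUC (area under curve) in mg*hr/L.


C0 = Dose/Vd = 468/6.3 = 74.2857 mg/L
AUC = C0/ke = 74.2857/0.274
AUC = 271.1 mg*hr/L


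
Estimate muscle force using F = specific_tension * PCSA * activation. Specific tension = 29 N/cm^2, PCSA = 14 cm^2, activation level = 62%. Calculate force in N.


F = sigma * PCSA * activation
F = 29 * 14 * 0.62
F = 251.7 N


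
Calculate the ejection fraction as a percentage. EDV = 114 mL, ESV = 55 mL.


SV = EDV - ESV = 114 - 55 = 59 mL
EF = SV/EDV * 100 = 59/114 * 100
EF = 51.75%


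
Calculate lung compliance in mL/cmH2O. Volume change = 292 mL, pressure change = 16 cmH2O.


C = dV / dP
C = 292 / 16
C = 18.25 mL/cmH2O


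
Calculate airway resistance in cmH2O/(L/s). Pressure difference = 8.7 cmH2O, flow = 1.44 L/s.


R = dP / flow
R = 8.7 / 1.44
R = 6.042 cmH2O/(L/s)


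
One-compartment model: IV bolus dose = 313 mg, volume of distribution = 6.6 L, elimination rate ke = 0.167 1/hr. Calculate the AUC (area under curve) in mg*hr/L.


C0 = Dose/Vd = 313/6.6 = 47.4242 mg/L
AUC = C0/ke = 47.4242/0.167
AUC = 284 mg*hr/L


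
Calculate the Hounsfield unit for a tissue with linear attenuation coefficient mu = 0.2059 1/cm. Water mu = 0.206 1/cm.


HU = ((mu_tissue - mu_water) / mu_water) * 1000
HU = ((0.2059 - 0.206) / 0.206) * 1000
HU = -0.4854


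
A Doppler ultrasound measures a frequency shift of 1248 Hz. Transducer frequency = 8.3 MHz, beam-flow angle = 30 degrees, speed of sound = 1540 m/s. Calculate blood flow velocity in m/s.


v = fd * c / (2 * f0 * cos(theta))
v = 1248 * 1540 / (2 * 8.3000e+06 * cos(30))
v = 0.1337 m/s


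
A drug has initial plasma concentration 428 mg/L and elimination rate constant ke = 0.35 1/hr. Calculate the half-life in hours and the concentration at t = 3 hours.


t_half = ln(2) / ke = 0.693147 / 0.35 = 1.98 hr
C(t) = C0 * exp(-ke*t) = 428 * exp(-0.35*3)
C(3) = 149.8 mg/L


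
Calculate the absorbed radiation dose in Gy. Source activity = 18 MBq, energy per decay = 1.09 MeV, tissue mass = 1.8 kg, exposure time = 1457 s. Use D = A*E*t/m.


A = 18 MBq = 1.8000e+07 Bq
E = 1.09 MeV = 1.74618e-13 J
D = A*E*t/m = 1.8000e+07*1.74618e-13*1457/1.8
D = 0.002544 Gy


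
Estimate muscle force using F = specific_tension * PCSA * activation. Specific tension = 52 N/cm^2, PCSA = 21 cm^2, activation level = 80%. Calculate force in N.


F = sigma * PCSA * activation
F = 52 * 21 * 0.8
F = 873.6 N


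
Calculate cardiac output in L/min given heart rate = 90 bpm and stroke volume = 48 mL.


CO = HR * SV
CO = 90 * 48 / 1000
CO = 4.32 L/min


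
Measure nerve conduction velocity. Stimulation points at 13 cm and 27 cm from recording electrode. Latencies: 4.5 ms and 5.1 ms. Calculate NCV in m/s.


Distance = (27 - 13) / 100 = 0.14 m
dt = (5.1 - 4.5) / 1000 = 6.0000e-04 s
NCV = dist / dt = 233.3 m/s


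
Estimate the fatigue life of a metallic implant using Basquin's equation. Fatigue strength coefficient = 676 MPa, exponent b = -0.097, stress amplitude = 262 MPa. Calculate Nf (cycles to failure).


sigma_a = sigma_f' * (2Nf)^b
2Nf = (sigma_a/sigma_f')^(1/b)
2Nf = (262/676)^(1/-0.097)
2Nf = 17529.4
Nf = 8765


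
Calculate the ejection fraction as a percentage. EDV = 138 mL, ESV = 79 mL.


SV = EDV - ESV = 138 - 79 = 59 mL
EF = SV/EDV * 100 = 59/138 * 100
EF = 42.75%


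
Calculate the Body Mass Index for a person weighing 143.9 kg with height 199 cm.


BMI = weight / height^2
height = 199 cm = 1.99 m
BMI = 143.9 / 1.99^2
BMI = 36.34 kg/m^2


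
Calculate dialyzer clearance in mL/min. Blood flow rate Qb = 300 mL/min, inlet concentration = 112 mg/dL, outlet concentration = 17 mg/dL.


K = Qb * (Cb_in - Cb_out) / Cb_in
K = 300 * (112 - 17) / 112
K = 254.5 mL/min


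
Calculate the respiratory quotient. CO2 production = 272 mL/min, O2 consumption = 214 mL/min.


RQ = VCO2 / VO2
RQ = 272 / 214
RQ = 1.271


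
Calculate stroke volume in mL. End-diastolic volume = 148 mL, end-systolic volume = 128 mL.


SV = EDV - ESV
SV = 148 - 128
SV = 20 mL


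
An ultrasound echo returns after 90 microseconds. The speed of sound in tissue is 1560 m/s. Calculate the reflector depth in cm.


depth = c * t / 2
t = 90 us = 9.0000e-05 s
depth = 1560 * 9.0000e-05 / 2
depth = 0.0702 m = 7.02 cm


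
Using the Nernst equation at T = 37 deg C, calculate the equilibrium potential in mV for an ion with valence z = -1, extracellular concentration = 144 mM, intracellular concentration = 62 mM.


E = (RT/(zF)) * ln(C_out/C_in)
T = 37 + 273.15 = 310.15 K
E = (8.314 * 310.15 / (-1 * 96485)) * ln(144/62)
E = -22.52 mV


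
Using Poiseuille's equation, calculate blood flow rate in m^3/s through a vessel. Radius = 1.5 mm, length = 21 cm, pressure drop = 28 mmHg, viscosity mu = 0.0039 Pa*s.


Q = pi*r^4*dP / (8*mu*L)
r = 0.0015 m, L = 0.21 m
dP = 28 mmHg = 3733.016 Pa
Q = 9.0615e-06 m^3/s


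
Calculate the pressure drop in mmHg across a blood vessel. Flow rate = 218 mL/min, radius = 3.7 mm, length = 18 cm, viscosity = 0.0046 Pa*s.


dP = 8*mu*L*Q / (pi*r^4)
Q = 218 mL/min = 3.63333e-06 m^3/s
dP = 40.876 Pa = 40.876 / 133.322 mmHg = 0.3066 mmHg


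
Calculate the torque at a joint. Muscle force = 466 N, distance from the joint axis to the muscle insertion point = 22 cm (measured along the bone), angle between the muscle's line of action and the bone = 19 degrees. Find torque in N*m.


Torque = F * d * sin(theta)   (moment arm = d*sin(theta))
d = 22 cm = 0.22 m
Torque = 466 * 0.22 * sin(19)
Torque = 33.38 N*m


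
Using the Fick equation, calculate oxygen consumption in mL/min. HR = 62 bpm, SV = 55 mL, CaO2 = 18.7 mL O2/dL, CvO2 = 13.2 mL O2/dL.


CO = HR*SV = 62*55/1000 = 3.41 L/min
a-v O2 diff = 18.7 - 13.2 = 5.5 mL/dL
VO2 = CO * (CaO2-CvO2) * 10 dL/L
VO2 = 3.41 * 5.5 * 10
VO2 = 187.6 mL/min


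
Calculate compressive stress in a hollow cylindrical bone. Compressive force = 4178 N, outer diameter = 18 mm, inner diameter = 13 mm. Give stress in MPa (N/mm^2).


A = pi*(r_o^2 - r_i^2)
r_o = 9 mm, r_i = 6.5 mm
A = 121.737 mm^2
sigma = F/A = 4178 / 121.737
sigma = 34.32 MPa


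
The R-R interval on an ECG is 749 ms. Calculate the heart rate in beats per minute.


HR = 60 / RR_interval(s)
RR = 749 ms = 0.749 s
HR = 60 / 0.749 = 80.11 bpm


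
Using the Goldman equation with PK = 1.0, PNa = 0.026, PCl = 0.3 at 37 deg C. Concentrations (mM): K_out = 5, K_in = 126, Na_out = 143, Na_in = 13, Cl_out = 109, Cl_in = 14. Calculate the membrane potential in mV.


Vm = (RT/F)*ln((PK*Ko + PNa*Nao + PCl*Cli)/(PK*Ki + PNa*Nai + PCl*Clo))
Numer = 12.918, Denom = 159.038
Vm = -67.09 mV


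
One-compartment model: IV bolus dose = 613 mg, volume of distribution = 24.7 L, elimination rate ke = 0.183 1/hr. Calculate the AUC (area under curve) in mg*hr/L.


C0 = Dose/Vd = 613/24.7 = 24.8178 mg/L
AUC = C0/ke = 24.8178/0.183
AUC = 135.6 mg*hr/L


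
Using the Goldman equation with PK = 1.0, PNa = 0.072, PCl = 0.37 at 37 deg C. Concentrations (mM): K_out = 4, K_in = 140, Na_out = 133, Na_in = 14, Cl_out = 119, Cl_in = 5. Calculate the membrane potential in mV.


Vm = (RT/F)*ln((PK*Ko + PNa*Nao + PCl*Cli)/(PK*Ki + PNa*Nai + PCl*Clo))
Numer = 15.426, Denom = 185.038
Vm = -66.4 mV


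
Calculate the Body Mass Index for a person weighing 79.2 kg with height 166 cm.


BMI = weight / height^2
height = 166 cm = 1.66 m
BMI = 79.2 / 1.66^2
BMI = 28.74 kg/m^2


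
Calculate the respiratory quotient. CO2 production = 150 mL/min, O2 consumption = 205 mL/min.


RQ = VCO2 / VO2
RQ = 150 / 205
RQ = 0.7317


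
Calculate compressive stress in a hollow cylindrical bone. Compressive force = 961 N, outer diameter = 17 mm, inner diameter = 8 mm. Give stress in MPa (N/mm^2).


A = pi*(r_o^2 - r_i^2)
r_o = 8.5 mm, r_i = 4 mm
A = 176.715 mm^2
sigma = F/A = 961 / 176.715
sigma = 5.438 MPa


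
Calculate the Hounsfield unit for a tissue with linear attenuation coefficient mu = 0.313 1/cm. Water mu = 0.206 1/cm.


HU = ((mu_tissue - mu_water) / mu_water) * 1000
HU = ((0.313 - 0.206) / 0.206) * 1000
HU = 519.4


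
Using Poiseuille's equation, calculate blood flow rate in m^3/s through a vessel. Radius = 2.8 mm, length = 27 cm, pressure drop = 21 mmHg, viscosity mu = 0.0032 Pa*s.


Q = pi*r^4*dP / (8*mu*L)
r = 0.0028 m, L = 0.27 m
dP = 21 mmHg = 2799.762 Pa
Q = 7.8217e-05 m^3/s


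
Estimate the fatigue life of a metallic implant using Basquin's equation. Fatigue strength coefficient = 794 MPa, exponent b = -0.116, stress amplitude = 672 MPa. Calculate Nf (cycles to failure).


sigma_a = sigma_f' * (2Nf)^b
2Nf = (sigma_a/sigma_f')^(1/b)
2Nf = (672/794)^(1/-0.116)
2Nf = 4.2128846
Nf = 2.106


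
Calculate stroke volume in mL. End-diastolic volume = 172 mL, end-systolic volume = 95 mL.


SV = EDV - ESV
SV = 172 - 95
SV = 77 mL


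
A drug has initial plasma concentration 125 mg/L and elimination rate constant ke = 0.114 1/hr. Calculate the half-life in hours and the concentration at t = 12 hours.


t_half = ln(2) / ke = 0.693147 / 0.114 = 6.08 hr
C(t) = C0 * exp(-ke*t) = 125 * exp(-0.114*12)
C(12) = 31.83 mg/L


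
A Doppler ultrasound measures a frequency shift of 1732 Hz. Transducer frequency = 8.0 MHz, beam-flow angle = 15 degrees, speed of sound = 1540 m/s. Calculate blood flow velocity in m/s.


v = fd * c / (2 * f0 * cos(theta))
v = 1732 * 1540 / (2 * 8.0000e+06 * cos(15))
v = 0.1726 m/s


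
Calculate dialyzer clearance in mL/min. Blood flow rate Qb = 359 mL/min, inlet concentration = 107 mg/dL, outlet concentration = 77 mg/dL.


K = Qb * (Cb_in - Cb_out) / Cb_in
K = 359 * (107 - 77) / 107
K = 100.7 mL/min


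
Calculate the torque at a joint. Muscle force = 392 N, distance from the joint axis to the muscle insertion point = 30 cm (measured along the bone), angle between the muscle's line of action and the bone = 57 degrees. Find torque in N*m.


Torque = F * d * sin(theta)   (moment arm = d*sin(theta))
d = 30 cm = 0.3 m
Torque = 392 * 0.3 * sin(57)
Torque = 98.63 N*m


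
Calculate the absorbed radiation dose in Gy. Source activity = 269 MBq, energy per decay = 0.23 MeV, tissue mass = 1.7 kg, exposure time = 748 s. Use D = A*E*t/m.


A = 269 MBq = 2.6900e+08 Bq
E = 0.23 MeV = 3.6846e-14 J
D = A*E*t/m = 2.6900e+08*3.6846e-14*748/1.7
D = 0.004361 Gy


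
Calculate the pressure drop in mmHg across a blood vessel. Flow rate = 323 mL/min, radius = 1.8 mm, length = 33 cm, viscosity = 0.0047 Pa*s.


dP = 8*mu*L*Q / (pi*r^4)
Q = 323 mL/min = 5.38333e-06 m^3/s
dP = 2025.41 Pa = 2025.41 / 133.322 mmHg = 15.19 mmHg


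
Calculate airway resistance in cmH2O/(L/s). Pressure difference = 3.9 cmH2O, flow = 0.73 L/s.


R = dP / flow
R = 3.9 / 0.73
R = 5.342 cmH2O/(L/s)


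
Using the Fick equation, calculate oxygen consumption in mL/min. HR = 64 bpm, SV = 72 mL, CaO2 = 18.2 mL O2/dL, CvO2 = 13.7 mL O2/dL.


CO = HR*SV = 64*72/1000 = 4.608 L/min
a-v O2 diff = 18.2 - 13.7 = 4.5 mL/dL
VO2 = CO * (CaO2-CvO2) * 10 dL/L
VO2 = 4.608 * 4.5 * 10
VO2 = 207.4 mL/min


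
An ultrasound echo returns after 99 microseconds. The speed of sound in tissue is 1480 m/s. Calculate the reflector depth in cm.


depth = c * t / 2
t = 99 us = 9.9000e-05 s
depth = 1480 * 9.9000e-05 / 2
depth = 0.07326 m = 7.326 cm


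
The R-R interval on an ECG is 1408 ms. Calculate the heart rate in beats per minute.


HR = 60 / RR_interval(s)
RR = 1408 ms = 1.408 s
HR = 60 / 1.408 = 42.61 bpm


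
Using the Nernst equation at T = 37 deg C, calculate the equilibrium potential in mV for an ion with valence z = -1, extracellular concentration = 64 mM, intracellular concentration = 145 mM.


E = (RT/(zF)) * ln(C_out/C_in)
T = 37 + 273.15 = 310.15 K
E = (8.314 * 310.15 / (-1 * 96485)) * ln(64/145)
E = 21.86 mV


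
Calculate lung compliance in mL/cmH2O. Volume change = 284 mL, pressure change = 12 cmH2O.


C = dV / dP
C = 284 / 12
C = 23.67 mL/cmH2O


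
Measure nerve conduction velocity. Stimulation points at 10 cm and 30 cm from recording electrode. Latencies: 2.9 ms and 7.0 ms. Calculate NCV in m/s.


Distance = (30 - 10) / 100 = 0.2 m
dt = (7.0 - 2.9) / 1000 = 0.0041 s
NCV = dist / dt = 48.78 m/s


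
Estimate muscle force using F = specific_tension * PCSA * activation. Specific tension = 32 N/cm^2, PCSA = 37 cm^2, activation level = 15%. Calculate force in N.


F = sigma * PCSA * activation
F = 32 * 37 * 0.15
F = 177.6 N


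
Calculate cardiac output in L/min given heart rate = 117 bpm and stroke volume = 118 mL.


CO = HR * SV
CO = 117 * 118 / 1000
CO = 13.81 L/min


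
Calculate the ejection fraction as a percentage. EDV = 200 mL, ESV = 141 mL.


SV = EDV - ESV = 200 - 141 = 59 mL
EF = SV/EDV * 100 = 59/200 * 100
EF = 29.5%


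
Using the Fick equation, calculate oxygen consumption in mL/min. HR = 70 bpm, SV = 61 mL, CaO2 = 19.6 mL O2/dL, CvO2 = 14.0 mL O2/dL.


CO = HR*SV = 70*61/1000 = 4.27 L/min
a-v O2 diff = 19.6 - 14.0 = 5.6 mL/dL
VO2 = CO * (CaO2-CvO2) * 10 dL/L
VO2 = 4.27 * 5.6 * 10
VO2 = 239.1 mL/min


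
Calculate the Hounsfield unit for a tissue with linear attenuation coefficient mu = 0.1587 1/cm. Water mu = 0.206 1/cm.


HU = ((mu_tissue - mu_water) / mu_water) * 1000
HU = ((0.1587 - 0.206) / 0.206) * 1000
HU = -229.6


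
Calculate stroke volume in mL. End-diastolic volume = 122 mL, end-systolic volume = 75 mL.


SV = EDV - ESV
SV = 122 - 75
SV = 47 mL


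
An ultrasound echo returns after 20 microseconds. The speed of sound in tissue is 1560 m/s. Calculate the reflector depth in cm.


depth = c * t / 2
t = 20 us = 2.0000e-05 s
depth = 1560 * 2.0000e-05 / 2
depth = 0.0156 m = 1.56 cm


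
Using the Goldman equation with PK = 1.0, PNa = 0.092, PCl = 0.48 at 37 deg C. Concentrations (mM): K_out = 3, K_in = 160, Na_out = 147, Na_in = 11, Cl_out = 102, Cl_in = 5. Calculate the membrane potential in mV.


Vm = (RT/F)*ln((PK*Ko + PNa*Nao + PCl*Cli)/(PK*Ki + PNa*Nai + PCl*Clo))
Numer = 18.924, Denom = 209.972
Vm = -64.32 mV


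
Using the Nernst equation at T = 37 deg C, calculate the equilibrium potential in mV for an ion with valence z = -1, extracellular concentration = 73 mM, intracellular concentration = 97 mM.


E = (RT/(zF)) * ln(C_out/C_in)
T = 37 + 273.15 = 310.15 K
E = (8.314 * 310.15 / (-1 * 96485)) * ln(73/97)
E = 7.597 mV


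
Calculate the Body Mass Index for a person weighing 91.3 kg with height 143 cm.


BMI = weight / height^2
height = 143 cm = 1.43 m
BMI = 91.3 / 1.43^2
BMI = 44.65 kg/m^2


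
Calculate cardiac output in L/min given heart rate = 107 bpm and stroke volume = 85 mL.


CO = HR * SV
CO = 107 * 85 / 1000
CO = 9.095 L/min


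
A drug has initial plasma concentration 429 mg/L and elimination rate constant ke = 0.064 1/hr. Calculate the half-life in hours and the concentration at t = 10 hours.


t_half = ln(2) / ke = 0.693147 / 0.064 = 10.83 hr
C(t) = C0 * exp(-ke*t) = 429 * exp(-0.064*10)
C(10) = 226.2 mg/L


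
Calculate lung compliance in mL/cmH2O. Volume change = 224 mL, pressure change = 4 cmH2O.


C = dV / dP
C = 224 / 4
C = 56 mL/cmH2O


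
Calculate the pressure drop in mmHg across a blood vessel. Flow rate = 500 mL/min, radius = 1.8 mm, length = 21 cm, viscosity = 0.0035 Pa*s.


dP = 8*mu*L*Q / (pi*r^4)
Q = 500 mL/min = 8.33333e-06 m^3/s
dP = 1485.79 Pa = 1485.79 / 133.322 mmHg = 11.14 mmHg


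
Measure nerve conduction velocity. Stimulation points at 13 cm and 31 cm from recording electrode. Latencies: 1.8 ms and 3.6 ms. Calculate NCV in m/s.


Distance = (31 - 13) / 100 = 0.18 m
dt = (3.6 - 1.8) / 1000 = 0.0018 s
NCV = dist / dt = 100 m/s


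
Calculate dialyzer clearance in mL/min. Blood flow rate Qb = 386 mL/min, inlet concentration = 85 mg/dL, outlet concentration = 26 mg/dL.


K = Qb * (Cb_in - Cb_out) / Cb_in
K = 386 * (85 - 26) / 85
K = 267.9 mL/min


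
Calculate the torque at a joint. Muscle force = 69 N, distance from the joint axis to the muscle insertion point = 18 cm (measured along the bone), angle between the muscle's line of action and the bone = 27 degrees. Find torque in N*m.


Torque = F * d * sin(theta)   (moment arm = d*sin(theta))
d = 18 cm = 0.18 m
Torque = 69 * 0.18 * sin(27)
Torque = 5.639 N*m


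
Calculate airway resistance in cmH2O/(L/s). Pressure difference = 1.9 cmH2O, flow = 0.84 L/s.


R = dP / flow
R = 1.9 / 0.84
R = 2.262 cmH2O/(L/s)


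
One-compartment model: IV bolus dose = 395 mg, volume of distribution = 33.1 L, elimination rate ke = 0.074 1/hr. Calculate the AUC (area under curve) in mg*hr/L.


C0 = Dose/Vd = 395/33.1 = 11.9335 mg/L
AUC = C0/ke = 11.9335/0.074
AUC = 161.3 mg*hr/L


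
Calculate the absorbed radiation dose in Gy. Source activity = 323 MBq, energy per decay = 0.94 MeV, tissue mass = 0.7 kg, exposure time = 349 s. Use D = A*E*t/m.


A = 323 MBq = 3.2300e+08 Bq
E = 0.94 MeV = 1.50588e-13 J
D = A*E*t/m = 3.2300e+08*1.50588e-13*349/0.7
D = 0.02425 Gy


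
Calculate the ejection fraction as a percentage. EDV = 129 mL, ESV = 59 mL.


SV = EDV - ESV = 129 - 59 = 70 mL
EF = SV/EDV * 100 = 70/129 * 100
EF = 54.26%


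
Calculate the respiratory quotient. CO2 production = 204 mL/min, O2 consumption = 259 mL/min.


RQ = VCO2 / VO2
RQ = 204 / 259
RQ = 0.7876


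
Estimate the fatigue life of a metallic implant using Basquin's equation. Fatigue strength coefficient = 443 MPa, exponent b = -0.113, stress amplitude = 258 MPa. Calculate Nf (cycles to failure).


sigma_a = sigma_f' * (2Nf)^b
2Nf = (sigma_a/sigma_f')^(1/b)
2Nf = (258/443)^(1/-0.113)
2Nf = 119.60097
Nf = 59.8


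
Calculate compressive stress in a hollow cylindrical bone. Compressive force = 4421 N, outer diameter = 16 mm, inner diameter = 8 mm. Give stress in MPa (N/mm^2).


A = pi*(r_o^2 - r_i^2)
r_o = 8 mm, r_i = 4 mm
A = 150.796 mm^2
sigma = F/A = 4421 / 150.796
sigma = 29.32 MPa


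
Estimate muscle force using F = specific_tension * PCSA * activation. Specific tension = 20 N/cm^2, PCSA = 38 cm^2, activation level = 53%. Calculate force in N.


F = sigma * PCSA * activation
F = 20 * 38 * 0.53
F = 402.8 N


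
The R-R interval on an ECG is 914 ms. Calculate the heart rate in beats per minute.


HR = 60 / RR_interval(s)
RR = 914 ms = 0.914 s
HR = 60 / 0.914 = 65.65 bpm


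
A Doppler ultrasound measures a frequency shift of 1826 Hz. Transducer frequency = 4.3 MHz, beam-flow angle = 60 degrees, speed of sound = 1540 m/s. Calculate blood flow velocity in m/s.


v = fd * c / (2 * f0 * cos(theta))
v = 1826 * 1540 / (2 * 4.3000e+06 * cos(60))
v = 0.654 m/s


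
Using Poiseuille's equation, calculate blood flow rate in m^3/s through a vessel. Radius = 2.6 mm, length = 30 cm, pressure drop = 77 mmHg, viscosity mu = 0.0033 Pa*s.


Q = pi*r^4*dP / (8*mu*L)
r = 0.0026 m, L = 0.3 m
dP = 77 mmHg = 10265.794 Pa
Q = 1.8608e-04 m^3/s


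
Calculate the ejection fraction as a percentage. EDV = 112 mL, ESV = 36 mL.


SV = EDV - ESV = 112 - 36 = 76 mL
EF = SV/EDV * 100 = 76/112 * 100
EF = 67.86%


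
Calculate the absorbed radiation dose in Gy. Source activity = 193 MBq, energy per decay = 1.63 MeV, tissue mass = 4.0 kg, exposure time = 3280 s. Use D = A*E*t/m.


A = 193 MBq = 1.9300e+08 Bq
E = 1.63 MeV = 2.61126e-13 J
D = A*E*t/m = 1.9300e+08*2.61126e-13*3280/4.0
D = 0.04133 Gy


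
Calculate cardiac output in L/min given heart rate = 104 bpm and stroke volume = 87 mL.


CO = HR * SV
CO = 104 * 87 / 1000
CO = 9.048 L/min


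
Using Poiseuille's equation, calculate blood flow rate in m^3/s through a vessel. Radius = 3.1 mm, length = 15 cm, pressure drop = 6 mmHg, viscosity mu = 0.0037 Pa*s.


Q = pi*r^4*dP / (8*mu*L)
r = 0.0031 m, L = 0.15 m
dP = 6 mmHg = 799.932 Pa
Q = 5.2272e-05 m^3/s


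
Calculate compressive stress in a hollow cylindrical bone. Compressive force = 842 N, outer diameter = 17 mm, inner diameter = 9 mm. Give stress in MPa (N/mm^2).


A = pi*(r_o^2 - r_i^2)
r_o = 8.5 mm, r_i = 4.5 mm
A = 163.363 mm^2
sigma = F/A = 842 / 163.363
sigma = 5.154 MPa


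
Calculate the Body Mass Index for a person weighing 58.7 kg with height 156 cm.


BMI = weight / height^2
height = 156 cm = 1.56 m
BMI = 58.7 / 1.56^2
BMI = 24.12 kg/m^2


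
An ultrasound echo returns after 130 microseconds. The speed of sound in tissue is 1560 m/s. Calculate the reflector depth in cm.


depth = c * t / 2
t = 130 us = 1.3000e-04 s
depth = 1560 * 1.3000e-04 / 2
depth = 0.1014 m = 10.14 cm


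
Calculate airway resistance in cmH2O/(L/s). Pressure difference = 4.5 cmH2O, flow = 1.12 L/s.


R = dP / flow
R = 4.5 / 1.12
R = 4.018 cmH2O/(L/s)


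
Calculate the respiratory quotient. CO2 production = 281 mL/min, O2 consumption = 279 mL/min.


RQ = VCO2 / VO2
RQ = 281 / 279
RQ = 1.007


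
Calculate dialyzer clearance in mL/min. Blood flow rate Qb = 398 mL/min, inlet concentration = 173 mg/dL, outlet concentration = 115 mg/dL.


K = Qb * (Cb_in - Cb_out) / Cb_in
K = 398 * (173 - 115) / 173
K = 133.4 mL/min


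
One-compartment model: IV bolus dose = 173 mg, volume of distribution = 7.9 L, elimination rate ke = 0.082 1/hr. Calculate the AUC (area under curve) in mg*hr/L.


C0 = Dose/Vd = 173/7.9 = 21.8987 mg/L
AUC = C0/ke = 21.8987/0.082
AUC = 267.1 mg*hr/L


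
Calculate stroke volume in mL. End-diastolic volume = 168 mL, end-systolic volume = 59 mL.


SV = EDV - ESV
SV = 168 - 59
SV = 109 mL


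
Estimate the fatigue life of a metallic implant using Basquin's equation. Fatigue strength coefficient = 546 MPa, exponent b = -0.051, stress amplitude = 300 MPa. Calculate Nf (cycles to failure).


sigma_a = sigma_f' * (2Nf)^b
2Nf = (sigma_a/sigma_f')^(1/b)
2Nf = (300/546)^(1/-0.051)
2Nf = 125730.02
Nf = 6.287e+04


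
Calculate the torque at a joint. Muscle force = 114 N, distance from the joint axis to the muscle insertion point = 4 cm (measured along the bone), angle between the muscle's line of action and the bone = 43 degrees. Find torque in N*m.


Torque = F * d * sin(theta)   (moment arm = d*sin(theta))
d = 4 cm = 0.04 m
Torque = 114 * 0.04 * sin(43)
Torque = 3.11 N*m


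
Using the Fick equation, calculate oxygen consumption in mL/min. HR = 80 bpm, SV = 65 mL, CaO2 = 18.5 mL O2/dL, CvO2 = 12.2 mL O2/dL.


CO = HR*SV = 80*65/1000 = 5.2 L/min
a-v O2 diff = 18.5 - 12.2 = 6.3 mL/dL
VO2 = CO * (CaO2-CvO2) * 10 dL/L
VO2 = 5.2 * 6.3 * 10
VO2 = 327.6 mL/min


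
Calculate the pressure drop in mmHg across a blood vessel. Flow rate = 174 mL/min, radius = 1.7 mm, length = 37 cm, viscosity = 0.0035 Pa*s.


dP = 8*mu*L*Q / (pi*r^4)
Q = 174 mL/min = 2.9e-06 m^3/s
dP = 1145.02 Pa = 1145.02 / 133.322 mmHg = 8.588 mmHg


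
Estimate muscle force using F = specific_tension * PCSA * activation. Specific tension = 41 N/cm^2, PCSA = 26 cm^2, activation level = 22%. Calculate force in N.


F = sigma * PCSA * activation
F = 41 * 26 * 0.22
F = 234.5 N


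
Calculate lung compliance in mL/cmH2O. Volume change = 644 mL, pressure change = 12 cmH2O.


C = dV / dP
C = 644 / 12
C = 53.67 mL/cmH2O


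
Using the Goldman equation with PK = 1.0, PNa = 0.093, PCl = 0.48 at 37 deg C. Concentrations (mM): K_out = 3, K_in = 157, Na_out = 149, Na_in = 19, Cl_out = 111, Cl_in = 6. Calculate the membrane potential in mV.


Vm = (RT/F)*ln((PK*Ko + PNa*Nao + PCl*Cli)/(PK*Ki + PNa*Nai + PCl*Clo))
Numer = 19.737, Denom = 212.047
Vm = -63.45 mV


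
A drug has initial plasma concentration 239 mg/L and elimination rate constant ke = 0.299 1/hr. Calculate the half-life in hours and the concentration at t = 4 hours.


t_half = ln(2) / ke = 0.693147 / 0.299 = 2.318 hr
C(t) = C0 * exp(-ke*t) = 239 * exp(-0.299*4)
C(4) = 72.27 mg/L


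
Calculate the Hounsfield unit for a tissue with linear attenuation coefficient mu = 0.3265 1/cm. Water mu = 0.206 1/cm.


HU = ((mu_tissue - mu_water) / mu_water) * 1000
HU = ((0.3265 - 0.206) / 0.206) * 1000
HU = 585


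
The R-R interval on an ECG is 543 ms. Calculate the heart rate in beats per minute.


HR = 60 / RR_interval(s)
RR = 543 ms = 0.543 s
HR = 60 / 0.543 = 110.5 bpm


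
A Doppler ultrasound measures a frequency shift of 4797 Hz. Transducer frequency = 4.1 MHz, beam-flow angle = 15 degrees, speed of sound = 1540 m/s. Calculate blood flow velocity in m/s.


v = fd * c / (2 * f0 * cos(theta))
v = 4797 * 1540 / (2 * 4.1000e+06 * cos(15))
v = 0.9327 m/s


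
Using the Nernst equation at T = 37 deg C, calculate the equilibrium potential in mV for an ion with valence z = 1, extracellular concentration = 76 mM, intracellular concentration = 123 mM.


E = (RT/(zF)) * ln(C_out/C_in)
T = 37 + 273.15 = 310.15 K
E = (8.314 * 310.15 / (1 * 96485)) * ln(76/123)
E = -12.87 mV


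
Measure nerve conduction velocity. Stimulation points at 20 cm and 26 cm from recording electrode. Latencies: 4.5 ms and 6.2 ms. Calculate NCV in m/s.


Distance = (26 - 20) / 100 = 0.06 m
dt = (6.2 - 4.5) / 1000 = 0.0017 s
NCV = dist / dt = 35.29 m/s


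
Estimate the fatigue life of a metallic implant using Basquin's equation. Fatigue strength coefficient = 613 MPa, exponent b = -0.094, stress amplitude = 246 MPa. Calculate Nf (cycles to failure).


sigma_a = sigma_f' * (2Nf)^b
2Nf = (sigma_a/sigma_f')^(1/b)
2Nf = (246/613)^(1/-0.094)
2Nf = 16533.126
Nf = 8267


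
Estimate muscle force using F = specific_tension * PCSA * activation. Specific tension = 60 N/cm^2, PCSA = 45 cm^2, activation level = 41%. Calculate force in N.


F = sigma * PCSA * activation
F = 60 * 45 * 0.41
F = 1107 N


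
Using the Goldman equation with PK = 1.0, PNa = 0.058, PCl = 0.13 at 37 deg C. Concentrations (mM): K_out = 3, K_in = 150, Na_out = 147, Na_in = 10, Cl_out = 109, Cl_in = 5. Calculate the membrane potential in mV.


Vm = (RT/F)*ln((PK*Ko + PNa*Nao + PCl*Cli)/(PK*Ki + PNa*Nai + PCl*Clo))
Numer = 12.176, Denom = 164.75
Vm = -69.62 mV


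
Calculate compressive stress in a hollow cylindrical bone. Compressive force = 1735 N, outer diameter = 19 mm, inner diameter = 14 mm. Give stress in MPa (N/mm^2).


A = pi*(r_o^2 - r_i^2)
r_o = 9.5 mm, r_i = 7 mm
A = 129.591 mm^2
sigma = F/A = 1735 / 129.591
sigma = 13.39 MPa


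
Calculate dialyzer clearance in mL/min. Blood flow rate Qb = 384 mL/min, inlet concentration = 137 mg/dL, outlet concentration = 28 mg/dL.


K = Qb * (Cb_in - Cb_out) / Cb_in
K = 384 * (137 - 28) / 137
K = 305.5 mL/min


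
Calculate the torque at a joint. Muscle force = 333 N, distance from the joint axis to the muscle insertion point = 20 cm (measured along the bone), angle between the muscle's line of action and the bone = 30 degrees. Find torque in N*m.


Torque = F * d * sin(theta)   (moment arm = d*sin(theta))
d = 20 cm = 0.2 m
Torque = 333 * 0.2 * sin(30)
Torque = 33.3 N*m


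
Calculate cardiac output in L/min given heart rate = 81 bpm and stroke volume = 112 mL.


CO = HR * SV
CO = 81 * 112 / 1000
CO = 9.072 L/min


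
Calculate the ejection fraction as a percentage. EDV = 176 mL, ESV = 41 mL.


SV = EDV - ESV = 176 - 41 = 135 mL
EF = SV/EDV * 100 = 135/176 * 100
EF = 76.7%


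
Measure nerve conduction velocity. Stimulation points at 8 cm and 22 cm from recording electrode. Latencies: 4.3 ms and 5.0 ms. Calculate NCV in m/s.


Distance = (22 - 8) / 100 = 0.14 m
dt = (5.0 - 4.3) / 1000 = 7.0000e-04 s
NCV = dist / dt = 200 m/s


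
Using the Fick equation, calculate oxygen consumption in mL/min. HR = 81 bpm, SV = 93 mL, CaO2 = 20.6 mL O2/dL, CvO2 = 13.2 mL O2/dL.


CO = HR*SV = 81*93/1000 = 7.533 L/min
a-v O2 diff = 20.6 - 13.2 = 7.4 mL/dL
VO2 = CO * (CaO2-CvO2) * 10 dL/L
VO2 = 7.533 * 7.4 * 10
VO2 = 557.4 mL/min


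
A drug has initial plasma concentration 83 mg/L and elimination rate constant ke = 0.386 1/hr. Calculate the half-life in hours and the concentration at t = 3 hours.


t_half = ln(2) / ke = 0.693147 / 0.386 = 1.796 hr
C(t) = C0 * exp(-ke*t) = 83 * exp(-0.386*3)
C(3) = 26.07 mg/L


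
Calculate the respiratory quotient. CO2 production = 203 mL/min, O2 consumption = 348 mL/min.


RQ = VCO2 / VO2
RQ = 203 / 348
RQ = 0.5833


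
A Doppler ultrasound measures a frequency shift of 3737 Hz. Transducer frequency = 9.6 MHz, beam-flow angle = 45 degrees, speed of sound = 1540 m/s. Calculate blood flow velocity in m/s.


v = fd * c / (2 * f0 * cos(theta))
v = 3737 * 1540 / (2 * 9.6000e+06 * cos(45))
v = 0.4239 m/s


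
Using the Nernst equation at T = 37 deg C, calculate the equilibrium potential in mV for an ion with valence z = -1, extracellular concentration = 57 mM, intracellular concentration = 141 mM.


E = (RT/(zF)) * ln(C_out/C_in)
T = 37 + 273.15 = 310.15 K
E = (8.314 * 310.15 / (-1 * 96485)) * ln(57/141)
E = 24.21 mV


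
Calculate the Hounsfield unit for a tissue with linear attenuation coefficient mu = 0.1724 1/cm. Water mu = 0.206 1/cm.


HU = ((mu_tissue - mu_water) / mu_water) * 1000
HU = ((0.1724 - 0.206) / 0.206) * 1000
HU = -163.1


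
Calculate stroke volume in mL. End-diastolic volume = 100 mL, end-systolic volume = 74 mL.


SV = EDV - ESV
SV = 100 - 74
SV = 26 mL


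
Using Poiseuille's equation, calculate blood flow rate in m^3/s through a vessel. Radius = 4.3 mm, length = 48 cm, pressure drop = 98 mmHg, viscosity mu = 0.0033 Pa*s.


Q = pi*r^4*dP / (8*mu*L)
r = 0.0043 m, L = 0.48 m
dP = 98 mmHg = 13065.556 Pa
Q = 0.001107 m^3/s


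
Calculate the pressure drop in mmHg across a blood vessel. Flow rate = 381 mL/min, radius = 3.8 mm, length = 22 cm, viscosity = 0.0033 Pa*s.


dP = 8*mu*L*Q / (pi*r^4)
Q = 381 mL/min = 6.35e-06 m^3/s
dP = 56.301 Pa = 56.301 / 133.322 mmHg = 0.4223 mmHg


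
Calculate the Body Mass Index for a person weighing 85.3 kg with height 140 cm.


BMI = weight / height^2
height = 140 cm = 1.4 m
BMI = 85.3 / 1.4^2
BMI = 43.52 kg/m^2


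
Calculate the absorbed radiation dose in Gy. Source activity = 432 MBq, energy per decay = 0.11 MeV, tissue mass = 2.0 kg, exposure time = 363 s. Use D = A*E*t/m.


A = 432 MBq = 4.3200e+08 Bq
E = 0.11 MeV = 1.7622e-14 J
D = A*E*t/m = 4.3200e+08*1.7622e-14*363/2.0
D = 0.001382 Gy


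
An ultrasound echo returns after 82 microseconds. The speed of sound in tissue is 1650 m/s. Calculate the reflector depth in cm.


depth = c * t / 2
t = 82 us = 8.2000e-05 s
depth = 1650 * 8.2000e-05 / 2
depth = 0.06765 m = 6.765 cm


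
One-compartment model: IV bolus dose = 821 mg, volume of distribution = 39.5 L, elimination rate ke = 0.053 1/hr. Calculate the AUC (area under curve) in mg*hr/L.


C0 = Dose/Vd = 821/39.5 = 20.7848 mg/L
AUC = C0/ke = 20.7848/0.053
AUC = 392.2 mg*hr/L


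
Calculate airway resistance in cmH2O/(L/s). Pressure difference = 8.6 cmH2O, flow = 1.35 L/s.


R = dP / flow
R = 8.6 / 1.35
R = 6.37 cmH2O/(L/s)


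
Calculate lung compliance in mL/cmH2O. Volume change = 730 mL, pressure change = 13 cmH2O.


C = dV / dP
C = 730 / 13
C = 56.15 mL/cmH2O


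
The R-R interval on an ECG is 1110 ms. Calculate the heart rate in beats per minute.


HR = 60 / RR_interval(s)
RR = 1110 ms = 1.11 s
HR = 60 / 1.11 = 54.05 bpm


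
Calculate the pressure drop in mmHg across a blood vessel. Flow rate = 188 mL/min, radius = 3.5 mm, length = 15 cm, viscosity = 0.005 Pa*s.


dP = 8*mu*L*Q / (pi*r^4)
Q = 188 mL/min = 3.13333e-06 m^3/s
dP = 39.8782 Pa = 39.8782 / 133.322 mmHg = 0.2991 mmHg


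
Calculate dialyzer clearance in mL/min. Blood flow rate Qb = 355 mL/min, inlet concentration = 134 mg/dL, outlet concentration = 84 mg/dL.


K = Qb * (Cb_in - Cb_out) / Cb_in
K = 355 * (134 - 84) / 134
K = 132.5 mL/min


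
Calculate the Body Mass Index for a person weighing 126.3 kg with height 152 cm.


BMI = weight / height^2
height = 152 cm = 1.52 m
BMI = 126.3 / 1.52^2
BMI = 54.67 kg/m^2


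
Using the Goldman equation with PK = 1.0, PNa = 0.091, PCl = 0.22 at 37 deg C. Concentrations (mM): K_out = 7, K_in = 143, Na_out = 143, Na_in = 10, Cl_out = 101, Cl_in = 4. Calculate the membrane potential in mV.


Vm = (RT/F)*ln((PK*Ko + PNa*Nao + PCl*Cli)/(PK*Ki + PNa*Nai + PCl*Clo))
Numer = 20.893, Denom = 166.13
Vm = -55.41 mV


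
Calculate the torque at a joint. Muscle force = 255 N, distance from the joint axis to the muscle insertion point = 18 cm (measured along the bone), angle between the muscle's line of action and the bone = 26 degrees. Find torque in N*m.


Torque = F * d * sin(theta)   (moment arm = d*sin(theta))
d = 18 cm = 0.18 m
Torque = 255 * 0.18 * sin(26)
Torque = 20.12 N*m


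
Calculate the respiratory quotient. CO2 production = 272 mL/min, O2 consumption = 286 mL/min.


RQ = VCO2 / VO2
RQ = 272 / 286
RQ = 0.951


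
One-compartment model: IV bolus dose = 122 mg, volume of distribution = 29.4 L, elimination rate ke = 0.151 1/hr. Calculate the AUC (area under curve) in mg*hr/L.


C0 = Dose/Vd = 122/29.4 = 4.14966 mg/L
AUC = C0/ke = 4.14966/0.151
AUC = 27.48 mg*hr/L


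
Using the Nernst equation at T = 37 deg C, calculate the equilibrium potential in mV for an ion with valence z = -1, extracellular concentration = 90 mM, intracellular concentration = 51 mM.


E = (RT/(zF)) * ln(C_out/C_in)
T = 37 + 273.15 = 310.15 K
E = (8.314 * 310.15 / (-1 * 96485)) * ln(90/51)
E = -15.18 mV


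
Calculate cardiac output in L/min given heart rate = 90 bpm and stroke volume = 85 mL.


CO = HR * SV
CO = 90 * 85 / 1000
CO = 7.65 L/min


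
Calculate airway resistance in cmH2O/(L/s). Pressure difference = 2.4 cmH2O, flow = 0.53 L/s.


R = dP / flow
R = 2.4 / 0.53
R = 4.528 cmH2O/(L/s)


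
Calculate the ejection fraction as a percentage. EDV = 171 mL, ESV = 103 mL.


SV = EDV - ESV = 171 - 103 = 68 mL
EF = SV/EDV * 100 = 68/171 * 100
EF = 39.77%


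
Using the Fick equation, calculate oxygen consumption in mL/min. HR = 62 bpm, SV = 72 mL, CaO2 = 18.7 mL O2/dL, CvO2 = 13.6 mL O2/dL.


CO = HR*SV = 62*72/1000 = 4.464 L/min
a-v O2 diff = 18.7 - 13.6 = 5.1 mL/dL
VO2 = CO * (CaO2-CvO2) * 10 dL/L
VO2 = 4.464 * 5.1 * 10
VO2 = 227.7 mL/min


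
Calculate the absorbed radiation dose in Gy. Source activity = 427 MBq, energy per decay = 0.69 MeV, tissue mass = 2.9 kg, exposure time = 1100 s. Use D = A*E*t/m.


A = 427 MBq = 4.2700e+08 Bq
E = 0.69 MeV = 1.10538e-13 J
D = A*E*t/m = 4.2700e+08*1.10538e-13*1100/2.9
D = 0.0179 Gy


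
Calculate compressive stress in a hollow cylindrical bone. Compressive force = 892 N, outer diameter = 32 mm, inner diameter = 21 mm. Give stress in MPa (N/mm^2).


A = pi*(r_o^2 - r_i^2)
r_o = 16 mm, r_i = 10.5 mm
A = 457.887 mm^2
sigma = F/A = 892 / 457.887
sigma = 1.948 MPa


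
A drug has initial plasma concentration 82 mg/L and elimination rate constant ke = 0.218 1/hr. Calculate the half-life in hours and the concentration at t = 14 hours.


t_half = ln(2) / ke = 0.693147 / 0.218 = 3.18 hr
C(t) = C0 * exp(-ke*t) = 82 * exp(-0.218*14)
C(14) = 3.876 mg/L


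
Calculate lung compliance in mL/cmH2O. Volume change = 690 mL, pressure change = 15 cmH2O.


C = dV / dP
C = 690 / 15
C = 46 mL/cmH2O


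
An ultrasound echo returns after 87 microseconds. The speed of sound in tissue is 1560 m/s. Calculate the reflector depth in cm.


depth = c * t / 2
t = 87 us = 8.7000e-05 s
depth = 1560 * 8.7000e-05 / 2
depth = 0.06786 m = 6.786 cm


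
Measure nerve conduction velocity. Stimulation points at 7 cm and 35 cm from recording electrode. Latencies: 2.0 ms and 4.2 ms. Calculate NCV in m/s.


Distance = (35 - 7) / 100 = 0.28 m
dt = (4.2 - 2.0) / 1000 = 0.0022 s
NCV = dist / dt = 127.3 m/s


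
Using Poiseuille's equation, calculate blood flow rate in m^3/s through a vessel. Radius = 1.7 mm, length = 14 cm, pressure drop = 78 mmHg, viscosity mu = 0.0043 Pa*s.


Q = pi*r^4*dP / (8*mu*L)
r = 0.0017 m, L = 0.14 m
dP = 78 mmHg = 10399.116 Pa
Q = 5.6657e-05 m^3/s


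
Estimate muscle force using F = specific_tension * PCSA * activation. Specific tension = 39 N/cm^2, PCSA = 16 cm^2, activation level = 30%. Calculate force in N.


F = sigma * PCSA * activation
F = 39 * 16 * 0.3
F = 187.2 N


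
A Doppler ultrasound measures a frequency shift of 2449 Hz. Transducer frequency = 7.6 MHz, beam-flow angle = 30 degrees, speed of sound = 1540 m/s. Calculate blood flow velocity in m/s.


v = fd * c / (2 * f0 * cos(theta))
v = 2449 * 1540 / (2 * 7.6000e+06 * cos(30))
v = 0.2865 m/s


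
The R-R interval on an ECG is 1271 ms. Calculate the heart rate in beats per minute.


HR = 60 / RR_interval(s)
RR = 1271 ms = 1.271 s
HR = 60 / 1.271 = 47.21 bpm


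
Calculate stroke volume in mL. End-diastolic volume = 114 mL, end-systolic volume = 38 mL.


SV = EDV - ESV
SV = 114 - 38
SV = 76 mL


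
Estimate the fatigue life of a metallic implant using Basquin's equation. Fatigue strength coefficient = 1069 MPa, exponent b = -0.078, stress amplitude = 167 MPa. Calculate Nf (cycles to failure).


sigma_a = sigma_f' * (2Nf)^b
2Nf = (sigma_a/sigma_f')^(1/b)
2Nf = (167/1069)^(1/-0.078)
2Nf = 2.1711133e+10
Nf = 1.0856e+10


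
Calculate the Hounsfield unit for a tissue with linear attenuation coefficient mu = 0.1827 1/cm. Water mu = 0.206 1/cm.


HU = ((mu_tissue - mu_water) / mu_water) * 1000
HU = ((0.1827 - 0.206) / 0.206) * 1000
HU = -113.1


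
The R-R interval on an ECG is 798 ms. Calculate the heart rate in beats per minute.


HR = 60 / RR_interval(s)
RR = 798 ms = 0.798 s
HR = 60 / 0.798 = 75.19 bpm


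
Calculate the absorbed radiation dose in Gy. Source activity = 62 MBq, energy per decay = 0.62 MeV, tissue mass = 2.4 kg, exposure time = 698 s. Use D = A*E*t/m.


A = 62 MBq = 6.2000e+07 Bq
E = 0.62 MeV = 9.9324e-14 J
D = A*E*t/m = 6.2000e+07*9.9324e-14*698/2.4
D = 0.001791 Gy


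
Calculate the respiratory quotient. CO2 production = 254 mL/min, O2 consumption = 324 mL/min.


RQ = VCO2 / VO2
RQ = 254 / 324
RQ = 0.784


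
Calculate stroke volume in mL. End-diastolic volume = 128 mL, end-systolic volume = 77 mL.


SV = EDV - ESV
SV = 128 - 77
SV = 51 mL
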